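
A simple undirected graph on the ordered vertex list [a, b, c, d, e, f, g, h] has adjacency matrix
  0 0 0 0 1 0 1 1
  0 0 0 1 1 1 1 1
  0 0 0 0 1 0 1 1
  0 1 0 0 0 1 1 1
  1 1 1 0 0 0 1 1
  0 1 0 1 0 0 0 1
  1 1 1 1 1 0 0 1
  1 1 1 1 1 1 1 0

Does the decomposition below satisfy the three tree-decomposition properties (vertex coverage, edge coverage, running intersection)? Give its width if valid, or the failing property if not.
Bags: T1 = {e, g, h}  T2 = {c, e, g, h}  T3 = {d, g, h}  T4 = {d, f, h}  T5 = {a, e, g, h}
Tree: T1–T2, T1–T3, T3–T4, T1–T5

No — vertex b appears in no bag.

A tree decomposition must satisfy three properties: every vertex lies in some bag; for every edge, both endpoints lie together in some bag; and for every vertex, the bags containing it form a connected subtree. Here vertex b appears in no bag, so the decomposition is invalid.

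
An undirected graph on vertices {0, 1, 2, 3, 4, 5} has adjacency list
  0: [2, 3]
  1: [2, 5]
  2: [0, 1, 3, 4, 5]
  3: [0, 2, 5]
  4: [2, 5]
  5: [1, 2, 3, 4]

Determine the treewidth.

A width-2 tree decomposition is:
Bags: B1 = {2, 3, 5}  B2 = {2, 4, 5}  B3 = {0, 2, 3}  B4 = {1, 2, 5}
Tree: B1–B2, B1–B3, B2–B4
Every bag has size at most 3, so the width is 3 − 1 = 2 and tw(G) ≤ 2. On the other hand G contains the 3-clique {0, 2, 3}. A clique must lie in a single bag of any decomposition, so no decomposition can have width below 2. The upper and lower bounds meet at 2, so that is the treewidth.

2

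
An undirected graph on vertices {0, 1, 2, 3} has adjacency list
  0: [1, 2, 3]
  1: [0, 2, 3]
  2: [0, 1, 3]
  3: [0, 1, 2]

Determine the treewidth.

A width-3 tree decomposition is:
Bags: B1 = {0, 1, 2, 3}
Tree: (single bag)
A single bag containing all 4 vertices is trivially a valid decomposition of width 3. For the lower bound, the 4 vertices {0, 1, 2, 3} are pairwise adjacent, and any tree decomposition puts a clique entirely inside one bag — forcing width ≥ 3. Hence tw(G) = 3 exactly.

3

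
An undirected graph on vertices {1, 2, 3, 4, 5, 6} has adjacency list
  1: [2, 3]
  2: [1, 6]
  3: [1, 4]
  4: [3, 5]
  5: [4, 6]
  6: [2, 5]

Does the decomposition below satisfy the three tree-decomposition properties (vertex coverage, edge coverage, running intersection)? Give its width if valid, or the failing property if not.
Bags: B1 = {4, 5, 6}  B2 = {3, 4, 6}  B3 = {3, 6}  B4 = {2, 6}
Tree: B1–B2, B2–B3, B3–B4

A tree decomposition must satisfy three properties: every vertex lies in some bag; for every edge, both endpoints lie together in some bag; and for every vertex, the bags containing it form a connected subtree. Here vertex 1 appears in no bag, so the decomposition is invalid.

No — vertex 1 appears in no bag.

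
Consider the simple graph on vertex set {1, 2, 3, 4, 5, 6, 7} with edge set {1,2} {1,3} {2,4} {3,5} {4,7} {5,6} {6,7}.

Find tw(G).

2

A width-2 tree decomposition is:
Bags: B1 = {2, 4, 7}  B2 = {1, 2, 7}  B3 = {1, 3, 7}  B4 = {3, 5, 7}  B5 = {5, 6, 7}
Tree: B1–B2, B2–B3, B3–B4, B4–B5
The largest bag has 3 vertices, giving width 2; this decomposition certifies tw(G) ≤ 2. For the lower bound, G contains the cycle 7–4–2–1–3–5–6–7, so G is not a forest; only forests have treewidth ≤ 1, hence tw(G) ≥ 2. Therefore the treewidth is 2.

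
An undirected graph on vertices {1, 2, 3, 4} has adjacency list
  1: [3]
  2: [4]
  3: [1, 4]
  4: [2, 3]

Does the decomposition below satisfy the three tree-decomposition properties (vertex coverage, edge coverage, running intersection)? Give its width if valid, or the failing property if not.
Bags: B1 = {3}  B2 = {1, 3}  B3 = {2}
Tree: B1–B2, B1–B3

A tree decomposition must satisfy three properties: every vertex lies in some bag; for every edge, both endpoints lie together in some bag; and for every vertex, the bags containing it form a connected subtree. Here vertex 4 appears in no bag, so the decomposition is invalid.

No — vertex 4 appears in no bag.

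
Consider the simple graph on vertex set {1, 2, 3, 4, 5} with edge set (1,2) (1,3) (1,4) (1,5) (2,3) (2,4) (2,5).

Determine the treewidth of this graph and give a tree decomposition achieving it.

The largest bag has 3 vertices, giving width 2; this decomposition certifies tw(G) ≤ 2. On the other hand G contains the 3-clique {1, 2, 3}. A clique must lie in a single bag of any decomposition, so no decomposition can have width below 2. Hence tw(G) = 2 exactly.

Treewidth 2.
Bags: B1 = {1, 2, 3}  B2 = {1, 2, 4}  B3 = {1, 2, 5}
Tree: B1–B2, B1–B3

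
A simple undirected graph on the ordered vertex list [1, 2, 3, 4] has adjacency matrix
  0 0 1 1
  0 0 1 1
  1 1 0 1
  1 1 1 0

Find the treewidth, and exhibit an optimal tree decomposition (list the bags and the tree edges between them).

Treewidth 2.
Bags: B1 = {1, 3, 4}  B2 = {2, 3, 4}
Tree: B1–B2

Every bag has size at most 3, so the width is 3 − 1 = 2 and tw(G) ≤ 2. On the other hand G contains the 3-clique {1, 3, 4}. A clique must lie in a single bag of any decomposition, so no decomposition can have width below 2. Therefore the treewidth is 2.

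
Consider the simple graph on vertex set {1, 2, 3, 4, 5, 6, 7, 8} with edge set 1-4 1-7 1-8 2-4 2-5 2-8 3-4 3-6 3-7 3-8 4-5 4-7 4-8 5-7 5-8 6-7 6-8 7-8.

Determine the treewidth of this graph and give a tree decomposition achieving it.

Treewidth 3.
One optimal decomposition is:
Bags: B1 = {1, 4, 7, 8}  B2 = {3, 4, 7, 8}  B3 = {4, 5, 7, 8}  B4 = {2, 4, 5, 8}  B5 = {3, 6, 7, 8}
Tree: B1–B2, B1–B3, B3–B4, B2–B5

The largest bag has 4 vertices, giving width 3; this decomposition certifies tw(G) ≤ 3. For the lower bound, the 4 vertices {2, 4, 5, 8} are pairwise adjacent, and any tree decomposition puts a clique entirely inside one bag — forcing width ≥ 3. Hence tw(G) = 3 exactly.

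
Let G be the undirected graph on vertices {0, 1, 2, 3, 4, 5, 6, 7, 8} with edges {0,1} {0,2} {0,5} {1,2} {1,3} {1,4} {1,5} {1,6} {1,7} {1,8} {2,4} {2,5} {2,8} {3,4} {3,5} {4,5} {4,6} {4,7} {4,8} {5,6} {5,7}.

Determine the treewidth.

3

A width-3 tree decomposition is:
Bags: B1 = {1, 2, 4, 5}  B2 = {1, 4, 5, 7}  B3 = {1, 3, 4, 5}  B4 = {1, 2, 4, 8}  B5 = {1, 4, 5, 6}  B6 = {0, 1, 2, 5}
Tree: B1–B2, B1–B3, B1–B4, B3–B5, B1–B6
Each bag holds 4 vertices, so the decomposition has width 3, which upper-bounds the treewidth. For the lower bound, the 4 vertices {0, 1, 2, 5} are pairwise adjacent, and any tree decomposition puts a clique entirely inside one bag — forcing width ≥ 3. Hence tw(G) = 3 exactly.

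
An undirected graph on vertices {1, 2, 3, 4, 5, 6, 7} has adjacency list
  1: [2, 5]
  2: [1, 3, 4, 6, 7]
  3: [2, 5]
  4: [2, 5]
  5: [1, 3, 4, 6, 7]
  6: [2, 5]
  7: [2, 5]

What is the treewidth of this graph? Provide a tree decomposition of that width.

Each bag holds 3 vertices, so the decomposition has width 2, which upper-bounds the treewidth. For the lower bound, G contains the cycle 2–7–5–6–2, so G is not a forest; only forests have treewidth ≤ 1, hence tw(G) ≥ 2. Therefore the treewidth is 2.

Treewidth 2.
One such decomposition:
Bags: B1 = {2, 5, 7}  B2 = {2, 5, 6}  B3 = {1, 2, 5}  B4 = {2, 3, 5}  B5 = {2, 4, 5}
Tree: B1–B2, B2–B3, B3–B4, B4–B5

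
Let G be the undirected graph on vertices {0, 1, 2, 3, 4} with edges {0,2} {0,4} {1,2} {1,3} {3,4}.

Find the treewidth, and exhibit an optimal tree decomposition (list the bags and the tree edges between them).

Treewidth 2.
One such decomposition:
Bags: B1 = {0, 3, 4}  B2 = {0, 1, 3}  B3 = {0, 1, 2}
Tree: B1–B2, B2–B3

Each bag holds 3 vertices, so the decomposition has width 2, which upper-bounds the treewidth. The edges 0–4–3–1–2–0 form a cycle, so G is not a tree and its treewidth is at least 2. Therefore the treewidth is 2.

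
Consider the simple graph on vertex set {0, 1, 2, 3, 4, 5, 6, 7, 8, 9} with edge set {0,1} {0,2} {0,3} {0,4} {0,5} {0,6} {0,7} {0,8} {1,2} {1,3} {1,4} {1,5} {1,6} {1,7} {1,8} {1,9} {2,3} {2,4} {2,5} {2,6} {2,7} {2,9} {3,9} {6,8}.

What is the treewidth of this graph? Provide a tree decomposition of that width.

Treewidth 3.
One such decomposition:
Bags: B1 = {0, 1, 2, 5}  B2 = {0, 1, 2, 6}  B3 = {0, 1, 2, 3}  B4 = {0, 1, 2, 4}  B5 = {0, 1, 2, 7}  B6 = {1, 2, 3, 9}  B7 = {0, 1, 6, 8}
Tree: B1–B2, B2–B3, B3–B4, B4–B5, B3–B6, B2–B7

Each bag holds 4 vertices, so the decomposition has width 3, which upper-bounds the treewidth. Conversely, {0, 1, 6, 8} is a clique of size 4, and the vertices of any clique must share a bag in every tree decomposition; so some bag has ≥ 4 vertices and tw(G) ≥ 3. The upper and lower bounds meet at 3, so that is the treewidth.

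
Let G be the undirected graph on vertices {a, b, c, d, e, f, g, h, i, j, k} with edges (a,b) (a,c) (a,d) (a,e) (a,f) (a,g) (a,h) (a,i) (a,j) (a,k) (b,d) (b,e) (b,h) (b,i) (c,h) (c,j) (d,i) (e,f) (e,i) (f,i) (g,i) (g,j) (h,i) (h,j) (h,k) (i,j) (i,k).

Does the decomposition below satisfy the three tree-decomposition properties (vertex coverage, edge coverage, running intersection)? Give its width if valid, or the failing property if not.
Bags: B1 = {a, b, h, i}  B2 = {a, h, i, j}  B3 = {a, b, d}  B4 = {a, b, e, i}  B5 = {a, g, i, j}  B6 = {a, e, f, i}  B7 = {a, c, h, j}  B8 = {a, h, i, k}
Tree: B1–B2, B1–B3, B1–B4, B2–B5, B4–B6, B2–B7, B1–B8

No — edge (i,d) lies in no bag.

A tree decomposition must satisfy three properties: every vertex lies in some bag; for every edge, both endpoints lie together in some bag; and for every vertex, the bags containing it form a connected subtree. Here edge (i,d) lies in no bag, so the decomposition is invalid.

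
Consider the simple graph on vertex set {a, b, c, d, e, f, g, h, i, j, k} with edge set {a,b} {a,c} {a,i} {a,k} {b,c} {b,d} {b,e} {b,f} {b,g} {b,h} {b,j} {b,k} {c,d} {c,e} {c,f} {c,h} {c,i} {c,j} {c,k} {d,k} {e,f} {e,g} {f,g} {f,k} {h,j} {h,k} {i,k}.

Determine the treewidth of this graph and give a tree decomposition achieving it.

Treewidth 3.
Bags: B1 = {b, c, d, k}  B2 = {b, c, f, k}  B3 = {a, b, c, k}  B4 = {b, c, h, k}  B5 = {a, c, i, k}  B6 = {b, c, e, f}  B7 = {b, c, h, j}  B8 = {b, e, f, g}
Tree: B1–B2, B1–B3, B1–B4, B3–B5, B2–B6, B4–B7, B6–B8

Each bag holds 4 vertices, so the decomposition has width 3, which upper-bounds the treewidth. On the other hand G contains the 4-clique {b, e, f, g}. A clique must lie in a single bag of any decomposition, so no decomposition can have width below 3. Combining the bounds, tw(G) = 3.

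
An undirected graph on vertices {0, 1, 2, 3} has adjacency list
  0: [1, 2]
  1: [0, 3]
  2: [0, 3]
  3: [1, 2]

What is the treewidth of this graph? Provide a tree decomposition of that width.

Treewidth 2.
One such decomposition:
Bags: B1 = {0, 2, 3}  B2 = {0, 1, 3}
Tree: B1–B2

Every bag has size at most 3, so the width is 3 − 1 = 2 and tw(G) ≤ 2. For the lower bound, G contains the cycle 3–2–0–1–3, so G is not a forest; only forests have treewidth ≤ 1, hence tw(G) ≥ 2. The upper and lower bounds meet at 2, so that is the treewidth.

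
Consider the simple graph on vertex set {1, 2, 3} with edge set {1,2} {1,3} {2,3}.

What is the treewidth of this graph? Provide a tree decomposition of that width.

With just one bag of size 3, the width is 3 − 1 = 2, so tw(G) ≤ 2. Conversely, {1, 2, 3} is a clique of size 3, and the vertices of any clique must share a bag in every tree decomposition; so some bag has ≥ 3 vertices and tw(G) ≥ 2. Hence tw(G) = 2 exactly.

Treewidth 2.
One optimal decomposition is:
Bags: B1 = {1, 2, 3}
Tree: (single bag)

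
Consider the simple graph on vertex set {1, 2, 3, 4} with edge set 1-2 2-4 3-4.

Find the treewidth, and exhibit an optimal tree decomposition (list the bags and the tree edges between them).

Each bag holds 2 vertices, so the decomposition has width 1, which upper-bounds the treewidth. Since G has at least one edge (e.g. 2–4), it is not an edgeless graph, so tw(G) ≥ 1. The upper and lower bounds meet at 1, so that is the treewidth.

Treewidth 1.
One optimal decomposition is:
Bags: B1 = {2, 4}  B2 = {1, 2}  B3 = {3, 4}
Tree: B1–B2, B1–B3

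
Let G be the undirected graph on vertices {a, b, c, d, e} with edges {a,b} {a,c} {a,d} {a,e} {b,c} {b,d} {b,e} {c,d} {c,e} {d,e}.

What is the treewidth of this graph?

A width-4 tree decomposition is:
Bags: B1 = {a, b, c, d, e}
Tree: (single bag)
With just one bag of size 5, the width is 5 − 1 = 4, so tw(G) ≤ 4. For the lower bound, the 5 vertices {a, b, c, d, e} are pairwise adjacent, and any tree decomposition puts a clique entirely inside one bag — forcing width ≥ 4. Combining the bounds, tw(G) = 4.

4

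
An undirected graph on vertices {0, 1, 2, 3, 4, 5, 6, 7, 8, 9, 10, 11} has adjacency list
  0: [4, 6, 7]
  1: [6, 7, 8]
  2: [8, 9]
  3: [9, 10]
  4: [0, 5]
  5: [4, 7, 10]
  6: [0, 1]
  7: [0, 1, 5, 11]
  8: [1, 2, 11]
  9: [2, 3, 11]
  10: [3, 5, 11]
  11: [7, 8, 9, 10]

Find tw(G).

A width-3 tree decomposition is:
Bags: B1 = {0, 4, 5, 6}  B2 = {0, 5, 6, 7}  B3 = {1, 5, 6, 7}  B4 = {1, 5, 7, 10}  B5 = {1, 7, 10, 11}  B6 = {1, 8, 10, 11}  B7 = {3, 8, 10, 11}  B8 = {3, 8, 9, 11}  B9 = {2, 3, 8, 9}
Tree: B1–B2, B2–B3, B3–B4, B4–B5, B5–B6, B6–B7, B7–B8, B8–B9
Every bag has size at most 4, so the width is 4 − 1 = 3 and tw(G) ≤ 3. For the lower bound: the 4 vertex sets {0,4,6}, {5}, {7}, {1,8,10,11} are disjoint, each induces a connected subgraph, and every pair is joined by at least one edge of G. Contracting each set to a single vertex therefore yields K_{4} as a minor, and since treewidth is minor-monotone, tw(G) ≥ tw(K_{4}) = 3. Therefore the treewidth is 3.

3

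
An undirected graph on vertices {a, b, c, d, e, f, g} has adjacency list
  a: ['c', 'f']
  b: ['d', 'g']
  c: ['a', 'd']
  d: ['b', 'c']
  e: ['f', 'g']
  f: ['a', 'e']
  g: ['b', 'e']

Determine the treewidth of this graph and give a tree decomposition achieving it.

The largest bag has 3 vertices, giving width 2; this decomposition certifies tw(G) ≤ 2. Since f–e–g–b–d–c–a–f is a cycle in G, G is not acyclic. Forests are exactly the graphs of treewidth ≤ 1, so tw(G) ≥ 2. Therefore the treewidth is 2.

Treewidth 2.
One optimal decomposition is:
Bags: B1 = {e, f, g}  B2 = {b, f, g}  B3 = {b, d, f}  B4 = {c, d, f}  B5 = {a, c, f}
Tree: B1–B2, B2–B3, B3–B4, B4–B5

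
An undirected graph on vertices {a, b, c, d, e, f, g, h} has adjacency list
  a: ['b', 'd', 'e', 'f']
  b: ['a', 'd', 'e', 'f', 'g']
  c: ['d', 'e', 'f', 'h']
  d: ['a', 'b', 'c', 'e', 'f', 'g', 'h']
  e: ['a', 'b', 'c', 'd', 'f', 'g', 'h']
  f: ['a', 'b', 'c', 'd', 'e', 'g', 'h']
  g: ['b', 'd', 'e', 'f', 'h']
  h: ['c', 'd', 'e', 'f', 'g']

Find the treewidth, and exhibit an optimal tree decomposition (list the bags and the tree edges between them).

Treewidth 4.
One such decomposition:
Bags: B1 = {b, d, e, f, g}  B2 = {a, b, d, e, f}  B3 = {d, e, f, g, h}  B4 = {c, d, e, f, h}
Tree: B1–B2, B1–B3, B3–B4

The largest bag has 5 vertices, giving width 4; this decomposition certifies tw(G) ≤ 4. On the other hand G contains the 5-clique {d, e, f, g, h}. A clique must lie in a single bag of any decomposition, so no decomposition can have width below 4. Therefore the treewidth is 4.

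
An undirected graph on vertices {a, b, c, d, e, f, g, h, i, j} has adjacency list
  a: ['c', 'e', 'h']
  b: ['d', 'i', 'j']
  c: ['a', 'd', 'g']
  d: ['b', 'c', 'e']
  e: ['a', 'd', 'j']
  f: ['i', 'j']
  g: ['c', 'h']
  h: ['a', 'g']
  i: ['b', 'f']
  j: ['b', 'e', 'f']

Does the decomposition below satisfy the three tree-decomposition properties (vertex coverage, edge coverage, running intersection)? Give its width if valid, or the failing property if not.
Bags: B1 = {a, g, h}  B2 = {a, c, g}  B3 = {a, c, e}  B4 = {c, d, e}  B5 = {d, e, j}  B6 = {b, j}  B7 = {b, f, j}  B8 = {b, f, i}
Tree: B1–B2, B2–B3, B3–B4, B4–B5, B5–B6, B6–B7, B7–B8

A tree decomposition must satisfy three properties: every vertex lies in some bag; for every edge, both endpoints lie together in some bag; and for every vertex, the bags containing it form a connected subtree. Here edge (d,b) lies in no bag, so the decomposition is invalid.

No — edge (d,b) lies in no bag.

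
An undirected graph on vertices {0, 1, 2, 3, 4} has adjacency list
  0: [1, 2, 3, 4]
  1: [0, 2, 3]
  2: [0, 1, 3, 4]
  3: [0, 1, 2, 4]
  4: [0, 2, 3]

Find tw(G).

3

A width-3 tree decomposition is:
Bags: B1 = {0, 2, 3, 4}  B2 = {0, 1, 2, 3}
Tree: B1–B2
The largest bag has 4 vertices, giving width 3; this decomposition certifies tw(G) ≤ 3. Conversely, {0, 1, 2, 3} is a clique of size 4, and the vertices of any clique must share a bag in every tree decomposition; so some bag has ≥ 4 vertices and tw(G) ≥ 3. The upper and lower bounds meet at 3, so that is the treewidth.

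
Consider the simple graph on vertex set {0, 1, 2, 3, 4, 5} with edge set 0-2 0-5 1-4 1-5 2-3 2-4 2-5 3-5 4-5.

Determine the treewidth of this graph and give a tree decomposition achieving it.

The largest bag has 3 vertices, giving width 2; this decomposition certifies tw(G) ≤ 2. Conversely, {1, 4, 5} is a clique of size 3, and the vertices of any clique must share a bag in every tree decomposition; so some bag has ≥ 3 vertices and tw(G) ≥ 2. The upper and lower bounds meet at 2, so that is the treewidth.

Treewidth 2.
One optimal decomposition is:
Bags: B1 = {0, 2, 5}  B2 = {2, 4, 5}  B3 = {2, 3, 5}  B4 = {1, 4, 5}
Tree: B1–B2, B1–B3, B2–B4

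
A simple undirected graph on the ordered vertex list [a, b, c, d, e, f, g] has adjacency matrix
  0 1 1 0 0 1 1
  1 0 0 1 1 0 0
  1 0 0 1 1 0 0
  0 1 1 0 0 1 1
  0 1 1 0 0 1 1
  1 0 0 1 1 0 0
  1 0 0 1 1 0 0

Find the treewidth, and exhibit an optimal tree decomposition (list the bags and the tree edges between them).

Every bag has size at most 4, so the width is 4 − 1 = 3 and tw(G) ≤ 3. For the lower bound: the 4 vertex sets {e,g}, {c,d}, {a}, {f} are disjoint, each induces a connected subgraph, and every pair is joined by at least one edge of G. Contracting each set to a single vertex therefore yields K_{4} as a minor, and since treewidth is minor-monotone, tw(G) ≥ tw(K_{4}) = 3. Therefore the treewidth is 3.

Treewidth 3.
One optimal decomposition is:
Bags: B1 = {a, d, e, g}  B2 = {a, c, d, e}  B3 = {a, d, e, f}  B4 = {a, b, d, e}
Tree: B1–B2, B2–B3, B3–B4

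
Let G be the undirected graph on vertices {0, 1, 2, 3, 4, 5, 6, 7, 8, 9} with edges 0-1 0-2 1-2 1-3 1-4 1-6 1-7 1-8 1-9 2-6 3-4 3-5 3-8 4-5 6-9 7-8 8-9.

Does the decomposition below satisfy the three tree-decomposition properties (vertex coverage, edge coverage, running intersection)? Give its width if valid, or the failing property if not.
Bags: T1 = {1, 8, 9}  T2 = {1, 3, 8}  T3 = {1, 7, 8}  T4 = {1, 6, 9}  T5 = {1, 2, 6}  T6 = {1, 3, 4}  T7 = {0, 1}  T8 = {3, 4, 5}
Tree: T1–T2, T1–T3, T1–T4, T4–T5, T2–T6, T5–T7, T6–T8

No — edge (2,0) lies in no bag.

A tree decomposition must satisfy three properties: every vertex lies in some bag; for every edge, both endpoints lie together in some bag; and for every vertex, the bags containing it form a connected subtree. Here edge (2,0) lies in no bag, so the decomposition is invalid.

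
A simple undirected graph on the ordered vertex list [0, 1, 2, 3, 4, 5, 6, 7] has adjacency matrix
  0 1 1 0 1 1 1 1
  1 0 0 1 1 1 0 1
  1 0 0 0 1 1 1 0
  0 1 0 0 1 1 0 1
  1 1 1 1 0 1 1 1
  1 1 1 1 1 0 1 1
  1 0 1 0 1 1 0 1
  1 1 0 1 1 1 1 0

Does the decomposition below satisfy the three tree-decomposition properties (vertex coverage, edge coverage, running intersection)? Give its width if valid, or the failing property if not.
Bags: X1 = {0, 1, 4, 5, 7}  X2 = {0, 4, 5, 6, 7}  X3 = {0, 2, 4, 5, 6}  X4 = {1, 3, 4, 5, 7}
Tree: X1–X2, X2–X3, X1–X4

Yes; width 4.

Every vertex of G appears in some bag (union = {0, 1, 2, 3, 4, 5, 6, 7}); every edge is covered by a bag; and for each vertex v the set of bags containing v is connected in the bag tree. The decomposition is therefore valid. The largest bag has 5 vertices, so the width is 4.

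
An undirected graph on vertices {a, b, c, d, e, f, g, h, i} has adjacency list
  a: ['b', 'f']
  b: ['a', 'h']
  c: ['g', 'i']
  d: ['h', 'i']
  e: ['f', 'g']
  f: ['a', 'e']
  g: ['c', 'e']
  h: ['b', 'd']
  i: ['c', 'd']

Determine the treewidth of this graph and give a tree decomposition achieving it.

Every bag has size at most 3, so the width is 3 − 1 = 2 and tw(G) ≤ 2. For the lower bound, G contains the cycle i–d–h–b–a–f–e–g–c–i, so G is not a forest; only forests have treewidth ≤ 1, hence tw(G) ≥ 2. Combining the bounds, tw(G) = 2.

Treewidth 2.
Bags: B1 = {d, h, i}  B2 = {b, h, i}  B3 = {a, b, i}  B4 = {a, f, i}  B5 = {e, f, i}  B6 = {e, g, i}  B7 = {c, g, i}
Tree: B1–B2, B2–B3, B3–B4, B4–B5, B5–B6, B6–B7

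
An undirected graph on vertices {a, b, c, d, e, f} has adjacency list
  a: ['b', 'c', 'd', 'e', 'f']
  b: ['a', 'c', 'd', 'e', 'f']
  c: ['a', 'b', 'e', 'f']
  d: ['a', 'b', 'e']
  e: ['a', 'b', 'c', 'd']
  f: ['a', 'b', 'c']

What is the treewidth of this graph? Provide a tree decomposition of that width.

Treewidth 3.
One such decomposition:
Bags: B1 = {a, b, c, f}  B2 = {a, b, c, e}  B3 = {a, b, d, e}
Tree: B1–B2, B2–B3

Each bag holds 4 vertices, so the decomposition has width 3, which upper-bounds the treewidth. For the lower bound, the 4 vertices {a, b, d, e} are pairwise adjacent, and any tree decomposition puts a clique entirely inside one bag — forcing width ≥ 3. The upper and lower bounds meet at 3, so that is the treewidth.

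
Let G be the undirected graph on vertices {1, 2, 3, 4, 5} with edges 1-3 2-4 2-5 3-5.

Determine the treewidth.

1

A width-1 tree decomposition is:
Bags: B1 = {2, 4}  B2 = {2, 5}  B3 = {3, 5}  B4 = {1, 3}
Tree: B1–B2, B2–B3, B3–B4
The largest bag has 2 vertices, giving width 1; this decomposition certifies tw(G) ≤ 1. G has an edge, so its treewidth is at least 1. Therefore the treewidth is 1.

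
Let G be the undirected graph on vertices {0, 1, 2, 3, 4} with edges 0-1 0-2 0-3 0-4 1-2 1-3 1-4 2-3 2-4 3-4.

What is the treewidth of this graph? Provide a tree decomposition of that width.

With just one bag of size 5, the width is 5 − 1 = 4, so tw(G) ≤ 4. Conversely, {0, 1, 2, 3, 4} is a clique of size 5, and the vertices of any clique must share a bag in every tree decomposition; so some bag has ≥ 5 vertices and tw(G) ≥ 4. Hence tw(G) = 4 exactly.

Treewidth 4.
One optimal decomposition is:
Bags: B1 = {0, 1, 2, 3, 4}
Tree: (single bag)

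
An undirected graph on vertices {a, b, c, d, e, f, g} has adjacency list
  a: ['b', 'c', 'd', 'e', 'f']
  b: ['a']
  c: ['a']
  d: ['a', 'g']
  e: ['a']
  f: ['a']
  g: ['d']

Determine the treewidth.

1

A width-1 tree decomposition is:
Bags: B1 = {a, c}  B2 = {a, f}  B3 = {a, b}  B4 = {a, d}  B5 = {a, e}  B6 = {d, g}
Tree: B1–B2, B2–B3, B1–B4, B1–B5, B4–B6
Every bag has size at most 2, so the width is 2 − 1 = 1 and tw(G) ≤ 1. G has an edge, so its treewidth is at least 1. Hence tw(G) = 1 exactly.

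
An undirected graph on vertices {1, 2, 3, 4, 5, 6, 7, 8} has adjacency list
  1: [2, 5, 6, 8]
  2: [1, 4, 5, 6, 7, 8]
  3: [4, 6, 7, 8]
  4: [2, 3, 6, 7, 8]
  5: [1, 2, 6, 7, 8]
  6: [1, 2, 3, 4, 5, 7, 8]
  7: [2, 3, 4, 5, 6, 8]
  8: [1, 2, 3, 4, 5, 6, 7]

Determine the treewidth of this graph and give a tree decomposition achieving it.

The largest bag has 5 vertices, giving width 4; this decomposition certifies tw(G) ≤ 4. On the other hand G contains the 5-clique {2, 4, 6, 7, 8}. A clique must lie in a single bag of any decomposition, so no decomposition can have width below 4. The upper and lower bounds meet at 4, so that is the treewidth.

Treewidth 4.
Bags: B1 = {2, 4, 6, 7, 8}  B2 = {2, 5, 6, 7, 8}  B3 = {1, 2, 5, 6, 8}  B4 = {3, 4, 6, 7, 8}
Tree: B1–B2, B2–B3, B1–B4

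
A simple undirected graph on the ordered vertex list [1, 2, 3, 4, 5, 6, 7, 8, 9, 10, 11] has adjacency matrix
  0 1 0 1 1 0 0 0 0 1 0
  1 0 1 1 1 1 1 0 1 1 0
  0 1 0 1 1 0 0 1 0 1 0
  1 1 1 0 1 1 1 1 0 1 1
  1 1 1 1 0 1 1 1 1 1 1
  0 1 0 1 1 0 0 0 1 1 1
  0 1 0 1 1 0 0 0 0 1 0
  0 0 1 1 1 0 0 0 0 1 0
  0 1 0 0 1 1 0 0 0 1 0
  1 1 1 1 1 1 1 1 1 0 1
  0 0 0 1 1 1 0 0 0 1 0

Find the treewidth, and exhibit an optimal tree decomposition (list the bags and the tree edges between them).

Treewidth 4.
One optimal decomposition is:
Bags: B1 = {2, 5, 6, 9, 10}  B2 = {2, 4, 5, 6, 10}  B3 = {2, 3, 4, 5, 10}  B4 = {1, 2, 4, 5, 10}  B5 = {3, 4, 5, 8, 10}  B6 = {4, 5, 6, 10, 11}  B7 = {2, 4, 5, 7, 10}
Tree: B1–B2, B2–B3, B2–B4, B3–B5, B2–B6, B3–B7

Every bag has size at most 5, so the width is 5 − 1 = 4 and tw(G) ≤ 4. Conversely, {2, 5, 6, 9, 10} is a clique of size 5, and the vertices of any clique must share a bag in every tree decomposition; so some bag has ≥ 5 vertices and tw(G) ≥ 4. Combining the bounds, tw(G) = 4.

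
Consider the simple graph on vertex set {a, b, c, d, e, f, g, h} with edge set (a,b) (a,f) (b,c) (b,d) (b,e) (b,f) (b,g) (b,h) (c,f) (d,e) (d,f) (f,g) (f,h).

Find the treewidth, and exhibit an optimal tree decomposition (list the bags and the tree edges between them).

Every bag has size at most 3, so the width is 3 − 1 = 2 and tw(G) ≤ 2. On the other hand G contains the 3-clique {b, d, e}. A clique must lie in a single bag of any decomposition, so no decomposition can have width below 2. Combining the bounds, tw(G) = 2.

Treewidth 2.
One optimal decomposition is:
Bags: B1 = {b, f, g}  B2 = {b, f, h}  B3 = {a, b, f}  B4 = {b, d, f}  B5 = {b, d, e}  B6 = {b, c, f}
Tree: B1–B2, B2–B3, B1–B4, B4–B5, B1–B6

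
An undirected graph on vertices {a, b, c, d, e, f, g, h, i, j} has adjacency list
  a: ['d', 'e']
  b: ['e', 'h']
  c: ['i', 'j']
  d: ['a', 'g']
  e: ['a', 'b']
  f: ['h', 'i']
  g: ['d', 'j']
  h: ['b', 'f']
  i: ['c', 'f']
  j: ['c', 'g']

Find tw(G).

A width-2 tree decomposition is:
Bags: B1 = {c, i, j}  B2 = {f, i, j}  B3 = {f, h, j}  B4 = {b, h, j}  B5 = {b, e, j}  B6 = {a, e, j}  B7 = {a, d, j}  B8 = {d, g, j}
Tree: B1–B2, B2–B3, B3–B4, B4–B5, B5–B6, B6–B7, B7–B8
Every bag has size at most 3, so the width is 3 − 1 = 2 and tw(G) ≤ 2. Since j–c–i–f–h–b–e–a–d–g–j is a cycle in G, G is not acyclic. Forests are exactly the graphs of treewidth ≤ 1, so tw(G) ≥ 2. Therefore the treewidth is 2.

2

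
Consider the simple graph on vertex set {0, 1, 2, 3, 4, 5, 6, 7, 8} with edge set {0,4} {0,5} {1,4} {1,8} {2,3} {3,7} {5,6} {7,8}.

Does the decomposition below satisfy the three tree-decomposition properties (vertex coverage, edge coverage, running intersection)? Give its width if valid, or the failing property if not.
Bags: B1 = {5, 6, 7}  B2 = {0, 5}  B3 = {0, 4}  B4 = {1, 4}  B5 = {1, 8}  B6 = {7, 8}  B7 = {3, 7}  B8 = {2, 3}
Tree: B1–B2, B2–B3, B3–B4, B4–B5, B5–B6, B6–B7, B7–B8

No — bags containing vertex 7 are not connected in the tree.

A tree decomposition must satisfy three properties: every vertex lies in some bag; for every edge, both endpoints lie together in some bag; and for every vertex, the bags containing it form a connected subtree. Here bags containing vertex 7 are not connected in the tree, so the decomposition is invalid.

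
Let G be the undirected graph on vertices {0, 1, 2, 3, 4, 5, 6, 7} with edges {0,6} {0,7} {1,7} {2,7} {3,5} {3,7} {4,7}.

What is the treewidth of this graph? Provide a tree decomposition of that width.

Treewidth 1.
One optimal decomposition is:
Bags: B1 = {4, 7}  B2 = {0, 7}  B3 = {2, 7}  B4 = {0, 6}  B5 = {3, 7}  B6 = {3, 5}  B7 = {1, 7}
Tree: B1–B2, B2–B3, B2–B4, B1–B5, B5–B6, B1–B7

Each bag holds 2 vertices, so the decomposition has width 1, which upper-bounds the treewidth. Any graph with an edge has treewidth ≥ 1, and G has the edge 4–7. Therefore the treewidth is 1.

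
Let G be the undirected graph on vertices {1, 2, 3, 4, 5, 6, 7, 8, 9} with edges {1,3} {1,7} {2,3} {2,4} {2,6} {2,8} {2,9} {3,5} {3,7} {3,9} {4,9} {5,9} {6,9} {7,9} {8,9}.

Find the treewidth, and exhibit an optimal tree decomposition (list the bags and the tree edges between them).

Treewidth 2.
Bags: B1 = {2, 3, 9}  B2 = {3, 5, 9}  B3 = {2, 4, 9}  B4 = {2, 8, 9}  B5 = {3, 7, 9}  B6 = {1, 3, 7}  B7 = {2, 6, 9}
Tree: B1–B2, B1–B3, B3–B4, B1–B5, B5–B6, B1–B7

The largest bag has 3 vertices, giving width 2; this decomposition certifies tw(G) ≤ 2. For the lower bound, the 3 vertices {1, 3, 7} are pairwise adjacent, and any tree decomposition puts a clique entirely inside one bag — forcing width ≥ 2. The upper and lower bounds meet at 2, so that is the treewidth.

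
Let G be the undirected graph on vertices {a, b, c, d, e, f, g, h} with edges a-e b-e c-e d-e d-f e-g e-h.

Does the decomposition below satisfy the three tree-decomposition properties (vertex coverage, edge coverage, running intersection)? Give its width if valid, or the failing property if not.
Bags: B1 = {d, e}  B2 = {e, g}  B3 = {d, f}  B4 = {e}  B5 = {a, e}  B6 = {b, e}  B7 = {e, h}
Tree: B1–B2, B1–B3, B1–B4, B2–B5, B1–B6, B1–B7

A tree decomposition must satisfy three properties: every vertex lies in some bag; for every edge, both endpoints lie together in some bag; and for every vertex, the bags containing it form a connected subtree. Here vertex c appears in no bag, so the decomposition is invalid.

No — vertex c appears in no bag.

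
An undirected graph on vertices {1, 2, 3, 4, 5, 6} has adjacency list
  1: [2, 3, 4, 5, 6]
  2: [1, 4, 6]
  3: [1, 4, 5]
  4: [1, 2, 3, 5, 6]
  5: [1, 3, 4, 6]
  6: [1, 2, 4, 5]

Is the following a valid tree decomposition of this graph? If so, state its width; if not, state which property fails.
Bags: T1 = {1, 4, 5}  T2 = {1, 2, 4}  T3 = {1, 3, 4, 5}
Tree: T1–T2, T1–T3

No — vertex 6 appears in no bag.

A tree decomposition must satisfy three properties: every vertex lies in some bag; for every edge, both endpoints lie together in some bag; and for every vertex, the bags containing it form a connected subtree. Here vertex 6 appears in no bag, so the decomposition is invalid.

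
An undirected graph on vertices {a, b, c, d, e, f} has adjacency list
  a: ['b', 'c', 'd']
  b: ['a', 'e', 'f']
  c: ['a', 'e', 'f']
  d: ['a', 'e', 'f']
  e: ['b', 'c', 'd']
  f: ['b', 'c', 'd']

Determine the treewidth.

3

A width-3 tree decomposition is:
Bags: B1 = {a, c, e, f}  B2 = {a, d, e, f}  B3 = {a, b, e, f}
Tree: B1–B2, B2–B3
The largest bag has 4 vertices, giving width 3; this decomposition certifies tw(G) ≤ 3. For the lower bound: the 4 vertex sets {c,f}, {a,d}, {e}, {b} are disjoint, each induces a connected subgraph, and every pair is joined by at least one edge of G. Contracting each set to a single vertex therefore yields K_{4} as a minor, and since treewidth is minor-monotone, tw(G) ≥ tw(K_{4}) = 3. Therefore the treewidth is 3.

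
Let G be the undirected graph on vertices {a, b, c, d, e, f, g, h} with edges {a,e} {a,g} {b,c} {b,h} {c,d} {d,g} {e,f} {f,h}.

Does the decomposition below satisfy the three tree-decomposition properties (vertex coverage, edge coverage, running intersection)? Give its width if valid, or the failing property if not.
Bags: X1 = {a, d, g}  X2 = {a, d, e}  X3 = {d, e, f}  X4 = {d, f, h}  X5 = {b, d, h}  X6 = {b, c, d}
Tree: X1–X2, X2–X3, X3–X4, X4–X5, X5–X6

Vertex coverage: the bags together contain {a, b, c, d, e, f, g, h}, the full vertex set. Edge coverage: each edge of G has both endpoints in at least one bag. Running intersection: for every vertex, the bags containing it form a connected subtree. All three properties hold, so this is a valid tree decomposition of width max|bag| − 1 = 2, and hence tw(G) ≤ 2.

Yes; width 2.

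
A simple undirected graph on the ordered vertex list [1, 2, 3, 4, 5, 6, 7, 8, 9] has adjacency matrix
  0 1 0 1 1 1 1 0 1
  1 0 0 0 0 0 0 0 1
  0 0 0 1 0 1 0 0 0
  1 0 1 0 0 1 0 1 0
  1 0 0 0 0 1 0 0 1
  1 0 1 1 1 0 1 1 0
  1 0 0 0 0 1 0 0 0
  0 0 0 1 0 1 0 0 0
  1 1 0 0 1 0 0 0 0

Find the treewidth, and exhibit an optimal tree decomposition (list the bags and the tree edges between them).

Treewidth 2.
One such decomposition:
Bags: B1 = {1, 6, 7}  B2 = {1, 5, 6}  B3 = {1, 4, 6}  B4 = {3, 4, 6}  B5 = {1, 5, 9}  B6 = {1, 2, 9}  B7 = {4, 6, 8}
Tree: B1–B2, B2–B3, B3–B4, B2–B5, B5–B6, B3–B7

Each bag holds 3 vertices, so the decomposition has width 2, which upper-bounds the treewidth. For the lower bound, the 3 vertices {4, 6, 8} are pairwise adjacent, and any tree decomposition puts a clique entirely inside one bag — forcing width ≥ 2. The upper and lower bounds meet at 2, so that is the treewidth.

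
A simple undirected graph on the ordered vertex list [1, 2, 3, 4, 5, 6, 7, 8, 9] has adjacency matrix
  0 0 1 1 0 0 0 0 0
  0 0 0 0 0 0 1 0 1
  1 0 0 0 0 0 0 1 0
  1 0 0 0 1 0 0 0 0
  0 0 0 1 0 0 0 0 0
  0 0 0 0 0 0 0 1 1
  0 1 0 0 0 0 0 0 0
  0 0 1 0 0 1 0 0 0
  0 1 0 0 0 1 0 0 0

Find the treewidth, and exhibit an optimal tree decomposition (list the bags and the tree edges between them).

Treewidth 1.
One such decomposition:
Bags: B1 = {4, 5}  B2 = {1, 4}  B3 = {1, 3}  B4 = {3, 8}  B5 = {6, 8}  B6 = {6, 9}  B7 = {2, 9}  B8 = {2, 7}
Tree: B1–B2, B2–B3, B3–B4, B4–B5, B5–B6, B6–B7, B7–B8

Every bag has size at most 2, so the width is 2 − 1 = 1 and tw(G) ≤ 1. Any graph with an edge has treewidth ≥ 1, and G has the edge 5–4. The upper and lower bounds meet at 1, so that is the treewidth.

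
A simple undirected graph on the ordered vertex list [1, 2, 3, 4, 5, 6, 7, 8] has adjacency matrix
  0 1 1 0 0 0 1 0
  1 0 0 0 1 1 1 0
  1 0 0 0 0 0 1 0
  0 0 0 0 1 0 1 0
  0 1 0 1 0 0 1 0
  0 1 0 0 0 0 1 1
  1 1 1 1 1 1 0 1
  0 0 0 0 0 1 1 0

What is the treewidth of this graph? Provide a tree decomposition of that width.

Each bag holds 3 vertices, so the decomposition has width 2, which upper-bounds the treewidth. For the lower bound, the 3 vertices {6, 7, 8} are pairwise adjacent, and any tree decomposition puts a clique entirely inside one bag — forcing width ≥ 2. Hence tw(G) = 2 exactly.

Treewidth 2.
One optimal decomposition is:
Bags: B1 = {2, 6, 7}  B2 = {1, 2, 7}  B3 = {6, 7, 8}  B4 = {2, 5, 7}  B5 = {4, 5, 7}  B6 = {1, 3, 7}
Tree: B1–B2, B1–B3, B1–B4, B4–B5, B2–B6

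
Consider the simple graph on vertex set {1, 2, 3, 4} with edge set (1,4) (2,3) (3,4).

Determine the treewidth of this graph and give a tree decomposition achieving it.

Treewidth 1.
One such decomposition:
Bags: B1 = {1, 4}  B2 = {3, 4}  B3 = {2, 3}
Tree: B1–B2, B2–B3

The largest bag has 2 vertices, giving width 1; this decomposition certifies tw(G) ≤ 1. G has an edge, so its treewidth is at least 1. The upper and lower bounds meet at 1, so that is the treewidth.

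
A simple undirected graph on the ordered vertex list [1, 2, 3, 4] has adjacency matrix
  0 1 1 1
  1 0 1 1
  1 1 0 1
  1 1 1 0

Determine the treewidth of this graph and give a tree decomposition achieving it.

Treewidth 3.
One optimal decomposition is:
Bags: B1 = {1, 2, 3, 4}
Tree: (single bag)

With just one bag of size 4, the width is 4 − 1 = 3, so tw(G) ≤ 3. Conversely, {1, 2, 3, 4} is a clique of size 4, and the vertices of any clique must share a bag in every tree decomposition; so some bag has ≥ 4 vertices and tw(G) ≥ 3. Combining the bounds, tw(G) = 3.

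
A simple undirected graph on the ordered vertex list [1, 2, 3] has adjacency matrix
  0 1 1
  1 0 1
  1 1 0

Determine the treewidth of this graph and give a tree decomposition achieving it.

Treewidth 2.
One such decomposition:
Bags: B1 = {1, 2, 3}
Tree: (single bag)

With just one bag of size 3, the width is 3 − 1 = 2, so tw(G) ≤ 2. On the other hand G contains the 3-clique {1, 2, 3}. A clique must lie in a single bag of any decomposition, so no decomposition can have width below 2. Therefore the treewidth is 2.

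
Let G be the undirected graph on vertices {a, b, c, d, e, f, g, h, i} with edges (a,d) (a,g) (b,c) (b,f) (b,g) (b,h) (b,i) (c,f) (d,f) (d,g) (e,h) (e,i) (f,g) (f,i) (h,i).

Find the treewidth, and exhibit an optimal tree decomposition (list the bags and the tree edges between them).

Treewidth 2.
One optimal decomposition is:
Bags: B1 = {b, f, i}  B2 = {b, c, f}  B3 = {b, f, g}  B4 = {d, f, g}  B5 = {b, h, i}  B6 = {e, h, i}  B7 = {a, d, g}
Tree: B1–B2, B1–B3, B3–B4, B1–B5, B5–B6, B4–B7

Every bag has size at most 3, so the width is 3 − 1 = 2 and tw(G) ≤ 2. On the other hand G contains the 3-clique {a, d, g}. A clique must lie in a single bag of any decomposition, so no decomposition can have width below 2. The upper and lower bounds meet at 2, so that is the treewidth.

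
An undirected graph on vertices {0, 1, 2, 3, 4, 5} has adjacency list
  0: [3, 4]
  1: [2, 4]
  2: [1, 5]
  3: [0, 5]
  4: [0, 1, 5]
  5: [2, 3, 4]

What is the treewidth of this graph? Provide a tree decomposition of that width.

Every bag has size at most 3, so the width is 3 − 1 = 2 and tw(G) ≤ 2. The edges 3–0–4–5–3 form a cycle, so G is not a tree and its treewidth is at least 2. Hence tw(G) = 2 exactly.

Treewidth 2.
One optimal decomposition is:
Bags: B1 = {0, 3, 5}  B2 = {0, 4, 5}  B3 = {2, 4, 5}  B4 = {1, 2, 4}
Tree: B1–B2, B2–B3, B3–B4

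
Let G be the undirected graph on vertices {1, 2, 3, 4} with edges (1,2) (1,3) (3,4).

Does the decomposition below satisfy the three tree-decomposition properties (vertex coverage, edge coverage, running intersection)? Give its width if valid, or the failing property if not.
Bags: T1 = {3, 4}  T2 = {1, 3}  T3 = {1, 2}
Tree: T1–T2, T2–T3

Vertex coverage: the bags together contain {1, 2, 3, 4}, the full vertex set. Edge coverage: each edge of G has both endpoints in at least one bag. Running intersection: for every vertex, the bags containing it form a connected subtree. All three properties hold, so this is a valid tree decomposition of width max|bag| − 1 = 1, and hence tw(G) ≤ 1.

Yes; width 1.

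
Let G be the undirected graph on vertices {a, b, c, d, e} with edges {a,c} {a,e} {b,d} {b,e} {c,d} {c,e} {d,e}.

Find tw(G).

A width-2 tree decomposition is:
Bags: B1 = {b, d, e}  B2 = {c, d, e}  B3 = {a, c, e}
Tree: B1–B2, B2–B3
Each bag holds 3 vertices, so the decomposition has width 2, which upper-bounds the treewidth. Conversely, {c, d, e} is a clique of size 3, and the vertices of any clique must share a bag in every tree decomposition; so some bag has ≥ 3 vertices and tw(G) ≥ 2. The upper and lower bounds meet at 2, so that is the treewidth.

2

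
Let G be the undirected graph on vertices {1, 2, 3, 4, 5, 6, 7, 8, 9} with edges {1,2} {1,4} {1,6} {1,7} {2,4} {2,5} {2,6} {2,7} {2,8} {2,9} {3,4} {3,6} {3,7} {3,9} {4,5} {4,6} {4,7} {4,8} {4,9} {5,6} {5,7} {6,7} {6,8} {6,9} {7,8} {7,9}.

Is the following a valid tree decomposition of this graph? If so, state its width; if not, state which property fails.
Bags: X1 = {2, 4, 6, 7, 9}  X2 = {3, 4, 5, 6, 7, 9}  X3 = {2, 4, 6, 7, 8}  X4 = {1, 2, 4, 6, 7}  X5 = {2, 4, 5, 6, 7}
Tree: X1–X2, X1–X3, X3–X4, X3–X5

A tree decomposition must satisfy three properties: every vertex lies in some bag; for every edge, both endpoints lie together in some bag; and for every vertex, the bags containing it form a connected subtree. Here bags containing vertex 5 are not connected in the tree, so the decomposition is invalid.

No — bags containing vertex 5 are not connected in the tree.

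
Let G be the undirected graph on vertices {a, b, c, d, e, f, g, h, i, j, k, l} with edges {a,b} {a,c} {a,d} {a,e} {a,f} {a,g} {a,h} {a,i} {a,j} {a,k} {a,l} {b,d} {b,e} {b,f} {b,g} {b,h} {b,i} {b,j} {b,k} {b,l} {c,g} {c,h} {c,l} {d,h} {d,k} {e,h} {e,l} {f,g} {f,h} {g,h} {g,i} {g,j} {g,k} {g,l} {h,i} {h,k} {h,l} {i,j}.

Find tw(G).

A width-4 tree decomposition is:
Bags: B1 = {a, b, g, h, i}  B2 = {a, b, g, h, k}  B3 = {a, b, g, i, j}  B4 = {a, b, g, h, l}  B5 = {a, b, e, h, l}  B6 = {a, b, d, h, k}  B7 = {a, c, g, h, l}  B8 = {a, b, f, g, h}
Tree: B1–B2, B1–B3, B1–B4, B4–B5, B2–B6, B4–B7, B1–B8
Each bag holds 5 vertices, so the decomposition has width 4, which upper-bounds the treewidth. On the other hand G contains the 5-clique {a, b, g, i, j}. A clique must lie in a single bag of any decomposition, so no decomposition can have width below 4. Hence tw(G) = 4 exactly.

4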